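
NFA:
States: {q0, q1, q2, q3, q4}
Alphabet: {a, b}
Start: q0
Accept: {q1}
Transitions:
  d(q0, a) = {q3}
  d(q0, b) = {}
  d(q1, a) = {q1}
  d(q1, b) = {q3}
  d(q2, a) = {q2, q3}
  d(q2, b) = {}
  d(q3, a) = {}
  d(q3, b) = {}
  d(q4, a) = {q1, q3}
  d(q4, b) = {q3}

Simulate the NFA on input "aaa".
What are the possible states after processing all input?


Start: {q0}
  --a--> {q3}
  --a--> {}
  --a--> {}

{} (empty set, no valid transitions)


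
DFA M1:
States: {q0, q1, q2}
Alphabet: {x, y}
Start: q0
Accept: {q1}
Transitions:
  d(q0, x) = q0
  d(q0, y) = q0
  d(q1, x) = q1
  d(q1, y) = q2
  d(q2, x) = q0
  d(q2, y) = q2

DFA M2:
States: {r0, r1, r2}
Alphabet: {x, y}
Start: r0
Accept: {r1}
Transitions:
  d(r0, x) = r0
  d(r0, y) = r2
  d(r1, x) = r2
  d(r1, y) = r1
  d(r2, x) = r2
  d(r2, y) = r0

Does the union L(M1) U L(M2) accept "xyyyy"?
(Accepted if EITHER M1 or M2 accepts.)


M1: final=q0 accepted=False
M2: final=r0 accepted=False

No, union rejects (neither accepts)


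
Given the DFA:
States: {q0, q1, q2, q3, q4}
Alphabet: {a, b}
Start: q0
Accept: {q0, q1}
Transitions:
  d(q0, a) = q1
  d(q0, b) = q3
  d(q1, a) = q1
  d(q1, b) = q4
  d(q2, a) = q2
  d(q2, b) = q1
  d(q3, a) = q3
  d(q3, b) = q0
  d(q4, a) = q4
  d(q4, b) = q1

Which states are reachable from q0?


BFS from q0:
  layer 0: {q0}
  layer 1: {q1, q3}
  layer 2: {q4}

{q0, q1, q3, q4}


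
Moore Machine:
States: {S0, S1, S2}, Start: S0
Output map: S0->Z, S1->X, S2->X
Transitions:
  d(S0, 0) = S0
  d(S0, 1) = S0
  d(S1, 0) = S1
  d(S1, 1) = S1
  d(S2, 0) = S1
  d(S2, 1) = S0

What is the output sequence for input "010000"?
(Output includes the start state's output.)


Start: S0 (output Z)
  --0--> S0 (output Z)
  --1--> S0 (output Z)
  --0--> S0 (output Z)
  --0--> S0 (output Z)
  --0--> S0 (output Z)
  --0--> S0 (output Z)

"ZZZZZZZ"


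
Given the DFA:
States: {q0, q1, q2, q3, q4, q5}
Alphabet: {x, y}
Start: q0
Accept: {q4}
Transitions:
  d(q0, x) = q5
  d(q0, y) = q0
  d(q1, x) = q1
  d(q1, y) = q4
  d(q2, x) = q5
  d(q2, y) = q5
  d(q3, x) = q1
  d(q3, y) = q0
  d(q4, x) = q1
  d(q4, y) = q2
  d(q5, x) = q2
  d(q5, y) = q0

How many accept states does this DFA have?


Accept states listed: {q4}
Counting: q4(1)

1


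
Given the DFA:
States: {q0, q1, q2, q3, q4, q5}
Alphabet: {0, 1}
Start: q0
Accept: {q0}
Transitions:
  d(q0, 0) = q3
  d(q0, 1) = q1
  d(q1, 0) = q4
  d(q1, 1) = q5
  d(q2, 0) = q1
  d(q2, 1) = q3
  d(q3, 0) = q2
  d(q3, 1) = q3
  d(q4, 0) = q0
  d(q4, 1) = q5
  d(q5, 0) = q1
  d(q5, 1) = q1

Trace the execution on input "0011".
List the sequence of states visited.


Input: 0011
d(q0, 0) = q3
d(q3, 0) = q2
d(q2, 1) = q3
d(q3, 1) = q3


q0 -> q3 -> q2 -> q3 -> q3


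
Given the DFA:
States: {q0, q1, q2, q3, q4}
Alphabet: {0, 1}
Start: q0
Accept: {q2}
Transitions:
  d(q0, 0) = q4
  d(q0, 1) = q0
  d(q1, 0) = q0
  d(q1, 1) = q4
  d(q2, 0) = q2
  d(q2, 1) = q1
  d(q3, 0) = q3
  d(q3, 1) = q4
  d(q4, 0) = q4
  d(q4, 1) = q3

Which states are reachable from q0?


BFS from q0:
  layer 0: {q0}
  layer 1: {q4}
  layer 2: {q3}

{q0, q3, q4}


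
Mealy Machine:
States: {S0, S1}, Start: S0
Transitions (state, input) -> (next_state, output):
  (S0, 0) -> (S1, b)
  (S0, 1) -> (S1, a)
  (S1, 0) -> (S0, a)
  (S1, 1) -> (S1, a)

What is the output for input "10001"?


Step-by-step:
  (S0, 1) -> (S1, a)
  (S1, 0) -> (S0, a)
  (S0, 0) -> (S1, b)
  (S1, 0) -> (S0, a)
  (S0, 1) -> (S1, a)

"aabaa"


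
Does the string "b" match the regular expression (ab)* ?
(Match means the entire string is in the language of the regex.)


|string| = 1; first = 'b'; last = 'b'

No, "b" does not match (ab)*


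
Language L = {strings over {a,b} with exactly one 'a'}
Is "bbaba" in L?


count('a') = 2

No, "bbaba" is not in L


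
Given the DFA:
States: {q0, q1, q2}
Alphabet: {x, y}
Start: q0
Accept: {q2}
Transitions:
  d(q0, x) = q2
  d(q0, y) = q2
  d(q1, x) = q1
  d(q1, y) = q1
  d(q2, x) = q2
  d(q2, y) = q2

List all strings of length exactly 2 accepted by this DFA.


All strings of length 2: 4 total
Accepted: 4

"xx", "xy", "yx", "yy"


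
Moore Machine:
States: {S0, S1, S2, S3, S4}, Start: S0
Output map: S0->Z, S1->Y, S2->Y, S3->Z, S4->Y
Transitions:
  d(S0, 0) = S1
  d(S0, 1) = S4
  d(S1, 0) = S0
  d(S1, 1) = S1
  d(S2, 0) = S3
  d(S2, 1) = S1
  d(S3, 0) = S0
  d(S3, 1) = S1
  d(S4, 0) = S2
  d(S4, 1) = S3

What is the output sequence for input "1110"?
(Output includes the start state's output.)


Start: S0 (output Z)
  --1--> S4 (output Y)
  --1--> S3 (output Z)
  --1--> S1 (output Y)
  --0--> S0 (output Z)

"ZYZYZ"


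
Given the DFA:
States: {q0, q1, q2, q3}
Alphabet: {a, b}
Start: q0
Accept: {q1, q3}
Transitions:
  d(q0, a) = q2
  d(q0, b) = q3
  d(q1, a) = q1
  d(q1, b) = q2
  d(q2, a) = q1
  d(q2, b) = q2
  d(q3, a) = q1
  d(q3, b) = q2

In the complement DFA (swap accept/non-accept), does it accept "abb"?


Trace: q0 -> q2 -> q2 -> q2
Final: q2
Original accept: {q1, q3}
Complement: q2 is not in original accept

Yes, complement accepts (original rejects)


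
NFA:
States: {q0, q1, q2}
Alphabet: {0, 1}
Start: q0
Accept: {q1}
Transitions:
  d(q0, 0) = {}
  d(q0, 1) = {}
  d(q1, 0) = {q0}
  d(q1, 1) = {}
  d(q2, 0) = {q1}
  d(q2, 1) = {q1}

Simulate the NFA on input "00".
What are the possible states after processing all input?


Start: {q0}
  --0--> {}
  --0--> {}

{} (empty set, no valid transitions)


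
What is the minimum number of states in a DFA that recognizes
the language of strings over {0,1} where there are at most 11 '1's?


States: count = 0, 1, ..., 11 (all accepting; 12 states), plus a dead state for count > 11.
Total: 12 + 1 = 13.

13


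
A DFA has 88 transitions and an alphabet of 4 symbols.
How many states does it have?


Each state has exactly one transition per symbol.
states = transitions / |alphabet| = 88 / 4 = 22

22


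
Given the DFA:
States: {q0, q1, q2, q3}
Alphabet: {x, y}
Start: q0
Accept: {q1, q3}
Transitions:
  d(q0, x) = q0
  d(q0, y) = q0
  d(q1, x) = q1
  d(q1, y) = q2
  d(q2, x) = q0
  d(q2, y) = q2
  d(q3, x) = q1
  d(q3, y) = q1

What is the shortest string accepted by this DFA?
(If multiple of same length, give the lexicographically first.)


BFS by string length (lex-first path to each state shown):
  len 0: q0<-""
  len 1: q0<-"x"
  len 2: q0<-"xx"
  len 3: q0<-"xxx"
  len 4: q0<-"xxxx"
  len 5: q0<-"xxxxx"
  len 6: q0<-"xxxxxx"
  len 7: q0<-"xxxxxxx"
  len 8: q0<-"xxxxxxxx"

No string accepted (empty language)


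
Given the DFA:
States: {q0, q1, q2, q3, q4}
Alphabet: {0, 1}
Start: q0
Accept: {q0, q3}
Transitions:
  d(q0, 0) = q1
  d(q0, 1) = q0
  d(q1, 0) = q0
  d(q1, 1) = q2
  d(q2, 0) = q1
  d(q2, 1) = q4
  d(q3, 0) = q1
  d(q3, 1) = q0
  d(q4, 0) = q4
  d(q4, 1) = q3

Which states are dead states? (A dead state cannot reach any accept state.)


Forward reachability from each state:
  q0 -> reaches accept state q0 (live)
  q1 -> reaches accept state q0 (live)
  q2 -> reaches accept state q0 (live)
  q3 -> reaches accept state q0 (live)
  q4 -> reaches accept state q0 (live)

None (all states can reach an accept state)


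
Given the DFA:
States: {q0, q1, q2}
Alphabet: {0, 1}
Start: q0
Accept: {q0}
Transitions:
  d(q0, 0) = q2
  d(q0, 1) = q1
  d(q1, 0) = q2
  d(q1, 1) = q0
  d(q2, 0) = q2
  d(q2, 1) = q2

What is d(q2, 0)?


Looking up transition d(q2, 0)

q2


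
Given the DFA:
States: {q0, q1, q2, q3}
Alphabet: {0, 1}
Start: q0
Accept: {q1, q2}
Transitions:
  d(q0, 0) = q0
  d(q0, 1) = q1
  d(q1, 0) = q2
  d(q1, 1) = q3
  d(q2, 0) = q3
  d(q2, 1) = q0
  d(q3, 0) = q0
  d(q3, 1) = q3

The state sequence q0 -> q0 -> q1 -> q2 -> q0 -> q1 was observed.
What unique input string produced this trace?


Trace back each transition to find the symbol:
  q0 --[0]--> q0
  q0 --[1]--> q1
  q1 --[0]--> q2
  q2 --[1]--> q0
  q0 --[1]--> q1

"01011"


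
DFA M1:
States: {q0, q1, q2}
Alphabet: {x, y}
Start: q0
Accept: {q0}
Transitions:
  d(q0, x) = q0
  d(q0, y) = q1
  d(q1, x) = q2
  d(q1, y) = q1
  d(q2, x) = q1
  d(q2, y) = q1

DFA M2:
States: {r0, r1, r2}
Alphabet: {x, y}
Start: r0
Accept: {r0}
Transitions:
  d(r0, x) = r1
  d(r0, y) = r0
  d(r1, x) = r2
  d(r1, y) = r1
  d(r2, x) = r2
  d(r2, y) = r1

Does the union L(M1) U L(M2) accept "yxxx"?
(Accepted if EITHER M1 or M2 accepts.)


M1: final=q2 accepted=False
M2: final=r2 accepted=False

No, union rejects (neither accepts)


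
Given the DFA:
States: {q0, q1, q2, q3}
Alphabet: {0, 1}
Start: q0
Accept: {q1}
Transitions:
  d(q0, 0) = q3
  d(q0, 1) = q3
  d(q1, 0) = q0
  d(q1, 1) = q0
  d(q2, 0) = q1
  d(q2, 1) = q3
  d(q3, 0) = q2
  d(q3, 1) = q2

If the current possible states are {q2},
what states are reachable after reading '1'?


Apply transition on '1' from each current state:
  d(q2, 1) = q3

{q3}


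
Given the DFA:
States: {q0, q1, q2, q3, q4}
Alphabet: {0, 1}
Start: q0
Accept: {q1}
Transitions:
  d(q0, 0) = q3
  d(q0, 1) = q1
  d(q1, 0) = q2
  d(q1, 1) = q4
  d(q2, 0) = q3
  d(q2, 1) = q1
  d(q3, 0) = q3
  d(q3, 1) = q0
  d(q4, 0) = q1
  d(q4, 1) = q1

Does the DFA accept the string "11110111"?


Trace: q0 -> q1 -> q4 -> q1 -> q4 -> q1 -> q4 -> q1 -> q4
Final state: q4
Accept states: {q1}

No, rejected (final state q4 is not an accept state)


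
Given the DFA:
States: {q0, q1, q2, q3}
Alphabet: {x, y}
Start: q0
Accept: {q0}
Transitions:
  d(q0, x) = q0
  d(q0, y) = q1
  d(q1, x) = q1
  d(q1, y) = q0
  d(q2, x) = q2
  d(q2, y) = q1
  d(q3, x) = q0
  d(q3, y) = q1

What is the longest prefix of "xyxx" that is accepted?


Run the DFA, marking each prefix where the state is accepting:
  "" -> q0 [accept]
  "x" -> q0 [accept]
  "xy" -> q1 [reject]
  "xyx" -> q1 [reject]
  "xyxx" -> q1 [reject]

"x"


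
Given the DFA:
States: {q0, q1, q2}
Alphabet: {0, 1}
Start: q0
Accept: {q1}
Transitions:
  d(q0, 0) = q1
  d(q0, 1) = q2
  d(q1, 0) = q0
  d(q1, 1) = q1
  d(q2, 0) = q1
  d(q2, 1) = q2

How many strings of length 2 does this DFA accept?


Enumerating all length-2 strings:
  "00" -> q0 [reject]
  "01" -> q1 [accept]
  "10" -> q1 [accept]
  "11" -> q2 [reject]

2 out of 4


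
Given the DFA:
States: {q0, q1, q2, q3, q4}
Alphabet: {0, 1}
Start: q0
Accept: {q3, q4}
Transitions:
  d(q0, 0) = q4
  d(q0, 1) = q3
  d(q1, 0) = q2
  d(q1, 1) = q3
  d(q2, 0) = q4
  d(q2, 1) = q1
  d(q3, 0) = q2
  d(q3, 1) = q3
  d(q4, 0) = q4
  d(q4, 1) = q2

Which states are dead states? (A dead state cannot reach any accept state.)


Forward reachability from each state:
  q0 -> reaches accept state q3 (live)
  q1 -> reaches accept state q3 (live)
  q2 -> reaches accept state q3 (live)
  q3 -> reaches accept state q3 (live)
  q4 -> reaches accept state q3 (live)

None (all states can reach an accept state)


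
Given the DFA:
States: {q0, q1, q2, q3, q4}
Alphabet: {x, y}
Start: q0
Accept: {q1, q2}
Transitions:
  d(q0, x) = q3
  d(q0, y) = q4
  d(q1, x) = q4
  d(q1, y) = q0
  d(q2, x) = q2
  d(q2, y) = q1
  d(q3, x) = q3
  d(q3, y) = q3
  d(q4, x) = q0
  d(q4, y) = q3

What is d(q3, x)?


Looking up transition d(q3, x)

q3


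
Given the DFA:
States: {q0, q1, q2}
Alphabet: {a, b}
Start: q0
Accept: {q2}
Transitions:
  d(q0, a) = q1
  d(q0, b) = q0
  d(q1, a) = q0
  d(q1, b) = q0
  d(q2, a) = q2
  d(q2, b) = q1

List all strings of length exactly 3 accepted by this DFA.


All strings of length 3: 8 total
Accepted: 0

None


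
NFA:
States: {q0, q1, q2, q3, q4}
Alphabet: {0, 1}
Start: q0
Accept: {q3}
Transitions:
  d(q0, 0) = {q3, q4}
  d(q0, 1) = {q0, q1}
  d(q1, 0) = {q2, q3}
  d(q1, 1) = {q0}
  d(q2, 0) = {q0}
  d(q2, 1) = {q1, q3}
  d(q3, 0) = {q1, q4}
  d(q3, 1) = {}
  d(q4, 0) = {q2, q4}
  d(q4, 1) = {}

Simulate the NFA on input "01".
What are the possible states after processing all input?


Start: {q0}
  --0--> {q3, q4}
  --1--> {}

{} (empty set, no valid transitions)


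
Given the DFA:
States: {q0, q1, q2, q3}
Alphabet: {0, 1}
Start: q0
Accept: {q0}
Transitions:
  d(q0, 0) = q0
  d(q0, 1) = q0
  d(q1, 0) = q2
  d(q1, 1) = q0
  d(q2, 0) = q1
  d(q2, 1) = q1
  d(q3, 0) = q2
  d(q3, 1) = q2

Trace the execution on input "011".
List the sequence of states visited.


Input: 011
d(q0, 0) = q0
d(q0, 1) = q0
d(q0, 1) = q0


q0 -> q0 -> q0 -> q0


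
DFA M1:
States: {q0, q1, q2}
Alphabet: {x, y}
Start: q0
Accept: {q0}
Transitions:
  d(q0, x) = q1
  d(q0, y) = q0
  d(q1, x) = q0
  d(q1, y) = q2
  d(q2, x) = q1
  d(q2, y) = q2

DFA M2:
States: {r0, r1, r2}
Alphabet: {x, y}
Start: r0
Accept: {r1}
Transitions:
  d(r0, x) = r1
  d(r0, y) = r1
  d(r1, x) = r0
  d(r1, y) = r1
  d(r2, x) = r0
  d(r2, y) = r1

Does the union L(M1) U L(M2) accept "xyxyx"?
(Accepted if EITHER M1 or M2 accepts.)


M1: final=q1 accepted=False
M2: final=r0 accepted=False

No, union rejects (neither accepts)


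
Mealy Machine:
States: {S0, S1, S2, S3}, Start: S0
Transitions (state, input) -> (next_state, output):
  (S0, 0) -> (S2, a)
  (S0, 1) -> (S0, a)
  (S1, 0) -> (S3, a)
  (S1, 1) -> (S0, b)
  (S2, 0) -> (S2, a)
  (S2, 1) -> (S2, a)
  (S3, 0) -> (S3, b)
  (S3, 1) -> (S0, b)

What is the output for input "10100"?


Step-by-step:
  (S0, 1) -> (S0, a)
  (S0, 0) -> (S2, a)
  (S2, 1) -> (S2, a)
  (S2, 0) -> (S2, a)
  (S2, 0) -> (S2, a)

"aaaaa"


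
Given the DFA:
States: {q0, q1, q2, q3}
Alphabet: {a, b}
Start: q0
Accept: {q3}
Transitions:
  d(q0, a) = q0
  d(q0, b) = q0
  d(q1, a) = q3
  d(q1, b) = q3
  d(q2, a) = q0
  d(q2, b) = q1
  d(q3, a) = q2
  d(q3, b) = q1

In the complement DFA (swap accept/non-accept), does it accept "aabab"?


Trace: q0 -> q0 -> q0 -> q0 -> q0 -> q0
Final: q0
Original accept: {q3}
Complement: q0 is not in original accept

Yes, complement accepts (original rejects)


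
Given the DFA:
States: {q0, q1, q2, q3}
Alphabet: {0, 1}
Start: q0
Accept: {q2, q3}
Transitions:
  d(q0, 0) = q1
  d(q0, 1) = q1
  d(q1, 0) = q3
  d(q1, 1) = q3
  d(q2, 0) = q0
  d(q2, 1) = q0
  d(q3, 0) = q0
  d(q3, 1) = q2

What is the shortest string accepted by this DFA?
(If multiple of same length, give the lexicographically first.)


BFS by string length (lex-first path to each state shown):
  len 0: q0<-""
  len 1: q1<-"0"
  len 2: q3<-"00"
Found accept state at length 2.

"00"


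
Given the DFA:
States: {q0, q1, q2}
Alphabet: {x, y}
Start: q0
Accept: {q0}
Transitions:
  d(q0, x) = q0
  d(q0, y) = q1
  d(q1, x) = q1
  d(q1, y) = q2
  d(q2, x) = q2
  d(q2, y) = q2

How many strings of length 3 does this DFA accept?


Enumerating all length-3 strings:
  "xxx" -> q0 [accept]
  "xxy" -> q1 [reject]
  "xyx" -> q1 [reject]
  "xyy" -> q2 [reject]
  "yxx" -> q1 [reject]
  "yxy" -> q2 [reject]
  "yyx" -> q2 [reject]
  "yyy" -> q2 [reject]

1 out of 8


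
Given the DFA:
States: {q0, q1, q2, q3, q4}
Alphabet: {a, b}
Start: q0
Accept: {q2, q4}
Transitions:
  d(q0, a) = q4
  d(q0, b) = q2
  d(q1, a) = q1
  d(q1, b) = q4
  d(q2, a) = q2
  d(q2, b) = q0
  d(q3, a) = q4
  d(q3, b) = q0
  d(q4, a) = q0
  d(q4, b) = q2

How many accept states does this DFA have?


Accept states listed: {q2, q4}
Counting: q2(1) q4(2)

2


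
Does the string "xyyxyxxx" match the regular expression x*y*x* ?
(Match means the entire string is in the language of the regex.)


|string| = 8; first = 'x'; last = 'x'

No, "xyyxyxxx" does not match x*y*x*


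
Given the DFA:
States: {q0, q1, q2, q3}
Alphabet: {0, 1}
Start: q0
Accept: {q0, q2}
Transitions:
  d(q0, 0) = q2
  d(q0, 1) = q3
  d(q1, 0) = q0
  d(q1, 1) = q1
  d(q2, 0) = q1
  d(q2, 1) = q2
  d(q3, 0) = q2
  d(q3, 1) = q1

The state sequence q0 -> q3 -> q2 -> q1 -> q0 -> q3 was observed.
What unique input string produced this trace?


Trace back each transition to find the symbol:
  q0 --[1]--> q3
  q3 --[0]--> q2
  q2 --[0]--> q1
  q1 --[0]--> q0
  q0 --[1]--> q3

"10001"


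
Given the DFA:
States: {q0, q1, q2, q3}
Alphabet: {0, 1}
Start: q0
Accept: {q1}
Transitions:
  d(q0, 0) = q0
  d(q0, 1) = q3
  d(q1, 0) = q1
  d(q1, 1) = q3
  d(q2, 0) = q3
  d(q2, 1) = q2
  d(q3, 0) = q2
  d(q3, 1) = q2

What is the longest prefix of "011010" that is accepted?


Run the DFA, marking each prefix where the state is accepting:
  "" -> q0 [reject]
  "0" -> q0 [reject]
  "01" -> q3 [reject]
  "011" -> q2 [reject]
  "0110" -> q3 [reject]
  "01101" -> q2 [reject]
  "011010" -> q3 [reject]

No prefix is accepted


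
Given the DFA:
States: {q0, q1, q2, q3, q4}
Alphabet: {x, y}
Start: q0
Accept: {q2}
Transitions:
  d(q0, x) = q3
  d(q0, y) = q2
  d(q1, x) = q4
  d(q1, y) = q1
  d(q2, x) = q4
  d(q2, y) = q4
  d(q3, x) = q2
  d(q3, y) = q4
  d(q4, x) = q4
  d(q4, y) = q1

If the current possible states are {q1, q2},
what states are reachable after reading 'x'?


Apply transition on 'x' from each current state:
  d(q1, x) = q4
  d(q2, x) = q4

{q4}


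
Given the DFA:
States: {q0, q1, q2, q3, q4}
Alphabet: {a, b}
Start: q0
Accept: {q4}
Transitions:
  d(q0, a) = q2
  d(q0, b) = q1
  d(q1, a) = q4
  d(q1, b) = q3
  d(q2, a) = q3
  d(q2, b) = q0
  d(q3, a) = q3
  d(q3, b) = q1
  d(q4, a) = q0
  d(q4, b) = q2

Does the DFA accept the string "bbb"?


Trace: q0 -> q1 -> q3 -> q1
Final state: q1
Accept states: {q4}

No, rejected (final state q1 is not an accept state)


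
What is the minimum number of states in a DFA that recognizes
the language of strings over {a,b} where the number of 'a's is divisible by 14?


States track (count of 'a') mod 14.
Need 14 states: one per remainder 0..13; accept = remainder 0.

14


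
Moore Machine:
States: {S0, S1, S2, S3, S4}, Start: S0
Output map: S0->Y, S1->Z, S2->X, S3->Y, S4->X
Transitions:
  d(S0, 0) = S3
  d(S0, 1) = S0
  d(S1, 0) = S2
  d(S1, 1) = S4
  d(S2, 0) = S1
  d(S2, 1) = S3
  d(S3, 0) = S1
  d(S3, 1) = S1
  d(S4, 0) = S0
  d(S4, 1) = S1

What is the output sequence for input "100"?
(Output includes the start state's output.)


Start: S0 (output Y)
  --1--> S0 (output Y)
  --0--> S3 (output Y)
  --0--> S1 (output Z)

"YYYZ"


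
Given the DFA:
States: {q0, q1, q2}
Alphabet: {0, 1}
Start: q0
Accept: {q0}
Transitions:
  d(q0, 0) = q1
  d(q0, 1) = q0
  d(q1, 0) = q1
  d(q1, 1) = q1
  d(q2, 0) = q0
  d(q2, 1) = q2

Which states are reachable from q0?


BFS from q0:
  layer 0: {q0}
  layer 1: {q1}

{q0, q1}


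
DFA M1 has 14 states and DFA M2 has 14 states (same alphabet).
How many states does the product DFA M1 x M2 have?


Product construction pairs every M1 state with every M2 state.
14 * 14 = 196

196


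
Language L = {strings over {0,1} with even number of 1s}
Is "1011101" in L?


count('1') = 5; 5 mod 2 = 1

No, "1011101" is not in L


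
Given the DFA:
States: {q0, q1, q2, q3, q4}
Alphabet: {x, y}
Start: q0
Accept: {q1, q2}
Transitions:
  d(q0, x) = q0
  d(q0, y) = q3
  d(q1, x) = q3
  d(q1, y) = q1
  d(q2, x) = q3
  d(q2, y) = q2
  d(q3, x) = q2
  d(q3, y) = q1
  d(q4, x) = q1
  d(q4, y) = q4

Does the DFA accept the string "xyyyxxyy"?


Trace: q0 -> q0 -> q3 -> q1 -> q1 -> q3 -> q2 -> q2 -> q2
Final state: q2
Accept states: {q1, q2}

Yes, accepted (final state q2 is an accept state)


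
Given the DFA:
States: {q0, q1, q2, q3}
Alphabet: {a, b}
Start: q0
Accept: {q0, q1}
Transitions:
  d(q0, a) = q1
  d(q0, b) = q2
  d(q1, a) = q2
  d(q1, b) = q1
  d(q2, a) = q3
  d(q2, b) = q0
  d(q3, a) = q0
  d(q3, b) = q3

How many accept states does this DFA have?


Accept states listed: {q0, q1}
Counting: q0(1) q1(2)

2


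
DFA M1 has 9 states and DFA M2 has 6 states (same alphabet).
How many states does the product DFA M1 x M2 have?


Product construction pairs every M1 state with every M2 state.
9 * 6 = 54

54


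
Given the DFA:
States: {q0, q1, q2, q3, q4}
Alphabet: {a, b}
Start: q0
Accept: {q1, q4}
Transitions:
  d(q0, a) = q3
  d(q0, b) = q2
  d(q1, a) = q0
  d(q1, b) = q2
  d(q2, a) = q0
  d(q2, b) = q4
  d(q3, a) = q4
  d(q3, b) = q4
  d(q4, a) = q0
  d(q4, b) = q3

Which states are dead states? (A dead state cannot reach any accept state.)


Forward reachability from each state:
  q0 -> reaches accept state q4 (live)
  q1 -> reaches accept state q1 (live)
  q2 -> reaches accept state q4 (live)
  q3 -> reaches accept state q4 (live)
  q4 -> reaches accept state q4 (live)

None (all states can reach an accept state)


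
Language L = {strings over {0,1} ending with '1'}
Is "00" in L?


last symbol = '0'

No, "00" is not in L


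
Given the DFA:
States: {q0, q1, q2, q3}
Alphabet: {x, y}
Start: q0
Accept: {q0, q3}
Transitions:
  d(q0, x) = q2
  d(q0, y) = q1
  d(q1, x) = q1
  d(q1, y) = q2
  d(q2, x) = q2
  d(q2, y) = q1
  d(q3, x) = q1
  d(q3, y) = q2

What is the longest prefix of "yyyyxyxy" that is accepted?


Run the DFA, marking each prefix where the state is accepting:
  "" -> q0 [accept]
  "y" -> q1 [reject]
  "yy" -> q2 [reject]
  "yyy" -> q1 [reject]
  "yyyy" -> q2 [reject]
  "yyyyx" -> q2 [reject]
  "yyyyxy" -> q1 [reject]
  "yyyyxyx" -> q1 [reject]
  "yyyyxyxy" -> q2 [reject]

""


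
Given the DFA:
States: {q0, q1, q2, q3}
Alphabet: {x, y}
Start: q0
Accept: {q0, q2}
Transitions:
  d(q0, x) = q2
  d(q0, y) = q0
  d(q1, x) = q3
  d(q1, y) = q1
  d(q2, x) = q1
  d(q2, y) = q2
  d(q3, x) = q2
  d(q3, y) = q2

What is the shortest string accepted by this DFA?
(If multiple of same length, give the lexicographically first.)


BFS by string length (lex-first path to each state shown):
  len 0: q0<-""
Found accept state at length 0.

"" (empty string)


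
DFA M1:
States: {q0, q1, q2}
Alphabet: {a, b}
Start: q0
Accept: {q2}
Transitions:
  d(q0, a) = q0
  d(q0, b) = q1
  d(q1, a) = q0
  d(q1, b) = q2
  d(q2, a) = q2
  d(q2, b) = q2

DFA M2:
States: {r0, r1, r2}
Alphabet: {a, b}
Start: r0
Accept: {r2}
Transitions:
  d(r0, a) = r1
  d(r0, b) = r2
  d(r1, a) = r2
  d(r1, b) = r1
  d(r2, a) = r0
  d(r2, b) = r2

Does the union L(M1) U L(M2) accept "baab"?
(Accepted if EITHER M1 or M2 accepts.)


M1: final=q1 accepted=False
M2: final=r1 accepted=False

No, union rejects (neither accepts)


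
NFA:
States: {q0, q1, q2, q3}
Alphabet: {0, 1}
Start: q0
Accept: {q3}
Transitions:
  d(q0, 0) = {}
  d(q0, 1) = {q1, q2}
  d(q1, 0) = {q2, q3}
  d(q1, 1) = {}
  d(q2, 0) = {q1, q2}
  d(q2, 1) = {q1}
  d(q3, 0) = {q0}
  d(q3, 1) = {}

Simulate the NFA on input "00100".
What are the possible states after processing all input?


Start: {q0}
  --0--> {}
  --0--> {}
  --1--> {}
  --0--> {}
  --0--> {}

{} (empty set, no valid transitions)


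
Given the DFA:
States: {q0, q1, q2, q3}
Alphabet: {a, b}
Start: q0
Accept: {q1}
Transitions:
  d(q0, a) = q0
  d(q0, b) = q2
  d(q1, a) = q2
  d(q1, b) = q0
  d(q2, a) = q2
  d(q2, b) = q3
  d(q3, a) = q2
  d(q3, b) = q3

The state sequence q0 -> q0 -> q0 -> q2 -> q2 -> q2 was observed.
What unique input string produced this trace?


Trace back each transition to find the symbol:
  q0 --[a]--> q0
  q0 --[a]--> q0
  q0 --[b]--> q2
  q2 --[a]--> q2
  q2 --[a]--> q2

"aabaa"


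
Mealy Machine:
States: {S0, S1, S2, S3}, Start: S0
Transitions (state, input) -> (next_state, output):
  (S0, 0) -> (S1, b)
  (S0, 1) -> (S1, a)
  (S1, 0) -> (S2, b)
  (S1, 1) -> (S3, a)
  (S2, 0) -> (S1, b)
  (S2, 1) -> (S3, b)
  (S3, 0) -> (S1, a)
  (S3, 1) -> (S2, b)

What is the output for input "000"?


Step-by-step:
  (S0, 0) -> (S1, b)
  (S1, 0) -> (S2, b)
  (S2, 0) -> (S1, b)

"bbb"


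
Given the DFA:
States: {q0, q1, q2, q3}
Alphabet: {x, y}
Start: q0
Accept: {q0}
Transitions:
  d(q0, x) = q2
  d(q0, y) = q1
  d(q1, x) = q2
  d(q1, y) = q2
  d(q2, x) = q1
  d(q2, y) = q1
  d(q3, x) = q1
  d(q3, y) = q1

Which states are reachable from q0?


BFS from q0:
  layer 0: {q0}
  layer 1: {q1, q2}

{q0, q1, q2}


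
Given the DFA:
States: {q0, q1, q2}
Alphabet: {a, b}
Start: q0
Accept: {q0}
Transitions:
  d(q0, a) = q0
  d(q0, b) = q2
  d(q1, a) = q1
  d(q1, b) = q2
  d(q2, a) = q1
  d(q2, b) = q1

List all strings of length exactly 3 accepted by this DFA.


All strings of length 3: 8 total
Accepted: 1

"aaa"


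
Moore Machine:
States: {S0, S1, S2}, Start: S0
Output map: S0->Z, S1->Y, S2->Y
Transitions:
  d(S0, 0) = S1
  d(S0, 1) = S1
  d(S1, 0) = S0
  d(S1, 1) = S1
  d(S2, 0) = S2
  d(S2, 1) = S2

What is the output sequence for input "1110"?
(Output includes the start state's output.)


Start: S0 (output Z)
  --1--> S1 (output Y)
  --1--> S1 (output Y)
  --1--> S1 (output Y)
  --0--> S0 (output Z)

"ZYYYZ"


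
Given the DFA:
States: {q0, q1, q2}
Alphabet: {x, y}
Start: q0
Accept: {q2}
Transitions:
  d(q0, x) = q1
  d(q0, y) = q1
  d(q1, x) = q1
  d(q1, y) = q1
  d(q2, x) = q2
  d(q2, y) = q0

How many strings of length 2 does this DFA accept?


Enumerating all length-2 strings:
  "xx" -> q1 [reject]
  "xy" -> q1 [reject]
  "yx" -> q1 [reject]
  "yy" -> q1 [reject]

0 out of 4


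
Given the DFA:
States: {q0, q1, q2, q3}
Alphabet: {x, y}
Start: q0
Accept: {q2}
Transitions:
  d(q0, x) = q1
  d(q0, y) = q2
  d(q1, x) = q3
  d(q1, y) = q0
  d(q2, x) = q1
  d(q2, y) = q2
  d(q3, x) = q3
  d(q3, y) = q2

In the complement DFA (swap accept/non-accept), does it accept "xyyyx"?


Trace: q0 -> q1 -> q0 -> q2 -> q2 -> q1
Final: q1
Original accept: {q2}
Complement: q1 is not in original accept

Yes, complement accepts (original rejects)


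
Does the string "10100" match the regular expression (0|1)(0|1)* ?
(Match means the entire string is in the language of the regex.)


|string| = 5; first = '1'; last = '0'

Yes, "10100" matches (0|1)(0|1)*


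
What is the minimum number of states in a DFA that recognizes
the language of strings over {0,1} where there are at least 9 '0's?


States: count = 0, 1, ..., 8, and a final '>= 9' state.
Total: 9 + 1 = 10. Accept = '>= 9' state.

10


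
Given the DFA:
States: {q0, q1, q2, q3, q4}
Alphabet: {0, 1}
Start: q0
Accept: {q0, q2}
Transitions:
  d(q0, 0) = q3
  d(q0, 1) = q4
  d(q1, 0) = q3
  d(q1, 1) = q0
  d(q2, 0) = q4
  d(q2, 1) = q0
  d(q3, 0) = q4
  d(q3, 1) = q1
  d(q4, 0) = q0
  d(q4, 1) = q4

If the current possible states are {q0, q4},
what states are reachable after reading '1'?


Apply transition on '1' from each current state:
  d(q0, 1) = q4
  d(q4, 1) = q4

{q4}


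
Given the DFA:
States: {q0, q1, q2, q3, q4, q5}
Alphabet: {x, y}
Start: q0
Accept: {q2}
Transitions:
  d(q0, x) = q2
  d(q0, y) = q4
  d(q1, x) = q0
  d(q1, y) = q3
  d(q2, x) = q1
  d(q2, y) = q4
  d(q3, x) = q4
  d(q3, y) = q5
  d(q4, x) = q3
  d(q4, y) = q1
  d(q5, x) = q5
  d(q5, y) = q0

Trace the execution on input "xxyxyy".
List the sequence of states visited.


Input: xxyxyy
d(q0, x) = q2
d(q2, x) = q1
d(q1, y) = q3
d(q3, x) = q4
d(q4, y) = q1
d(q1, y) = q3


q0 -> q2 -> q1 -> q3 -> q4 -> q1 -> q3


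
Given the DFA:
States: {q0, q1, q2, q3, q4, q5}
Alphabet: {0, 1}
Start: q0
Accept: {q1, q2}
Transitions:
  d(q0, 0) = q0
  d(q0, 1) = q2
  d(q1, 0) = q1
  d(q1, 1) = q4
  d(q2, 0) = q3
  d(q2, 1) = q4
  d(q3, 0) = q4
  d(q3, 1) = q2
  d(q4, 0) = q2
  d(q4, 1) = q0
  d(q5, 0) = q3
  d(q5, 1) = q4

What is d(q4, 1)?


Looking up transition d(q4, 1)

q0


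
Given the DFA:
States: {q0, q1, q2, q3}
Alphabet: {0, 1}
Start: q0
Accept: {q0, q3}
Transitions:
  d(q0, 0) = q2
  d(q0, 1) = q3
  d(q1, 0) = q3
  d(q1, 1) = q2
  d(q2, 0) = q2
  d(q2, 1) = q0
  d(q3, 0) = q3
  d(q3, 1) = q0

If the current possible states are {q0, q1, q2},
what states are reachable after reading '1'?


Apply transition on '1' from each current state:
  d(q0, 1) = q3
  d(q1, 1) = q2
  d(q2, 1) = q0

{q0, q2, q3}


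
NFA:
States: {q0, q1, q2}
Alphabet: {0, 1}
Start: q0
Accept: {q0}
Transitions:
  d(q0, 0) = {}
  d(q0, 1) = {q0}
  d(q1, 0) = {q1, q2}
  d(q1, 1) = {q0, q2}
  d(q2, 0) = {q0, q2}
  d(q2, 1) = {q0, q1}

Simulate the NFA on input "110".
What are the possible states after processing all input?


Start: {q0}
  --1--> {q0}
  --1--> {q0}
  --0--> {}

{} (empty set, no valid transitions)


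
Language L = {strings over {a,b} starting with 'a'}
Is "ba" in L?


first symbol = 'b'

No, "ba" is not in L


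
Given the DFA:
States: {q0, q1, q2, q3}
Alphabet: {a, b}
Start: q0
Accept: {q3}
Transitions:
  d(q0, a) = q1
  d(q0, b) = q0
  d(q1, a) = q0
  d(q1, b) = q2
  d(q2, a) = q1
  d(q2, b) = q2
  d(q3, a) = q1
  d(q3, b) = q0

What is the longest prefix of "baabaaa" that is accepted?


Run the DFA, marking each prefix where the state is accepting:
  "" -> q0 [reject]
  "b" -> q0 [reject]
  "ba" -> q1 [reject]
  "baa" -> q0 [reject]
  "baab" -> q0 [reject]
  "baaba" -> q1 [reject]
  "baabaa" -> q0 [reject]
  "baabaaa" -> q1 [reject]

No prefix is accepted


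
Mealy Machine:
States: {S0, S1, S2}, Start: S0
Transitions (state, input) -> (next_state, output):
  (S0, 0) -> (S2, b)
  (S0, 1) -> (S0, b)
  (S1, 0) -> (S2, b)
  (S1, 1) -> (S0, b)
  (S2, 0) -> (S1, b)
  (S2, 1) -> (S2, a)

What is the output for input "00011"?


Step-by-step:
  (S0, 0) -> (S2, b)
  (S2, 0) -> (S1, b)
  (S1, 0) -> (S2, b)
  (S2, 1) -> (S2, a)
  (S2, 1) -> (S2, a)

"bbbaa"


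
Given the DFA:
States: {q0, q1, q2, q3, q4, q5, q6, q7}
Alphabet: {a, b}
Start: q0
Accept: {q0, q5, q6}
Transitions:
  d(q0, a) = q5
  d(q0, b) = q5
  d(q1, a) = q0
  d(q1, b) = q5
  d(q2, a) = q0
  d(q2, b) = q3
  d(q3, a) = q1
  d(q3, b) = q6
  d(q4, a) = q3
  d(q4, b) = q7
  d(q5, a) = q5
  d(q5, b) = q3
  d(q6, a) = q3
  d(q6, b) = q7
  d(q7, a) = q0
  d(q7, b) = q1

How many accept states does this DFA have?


Accept states listed: {q0, q5, q6}
Counting: q0(1) q5(2) q6(3)

3


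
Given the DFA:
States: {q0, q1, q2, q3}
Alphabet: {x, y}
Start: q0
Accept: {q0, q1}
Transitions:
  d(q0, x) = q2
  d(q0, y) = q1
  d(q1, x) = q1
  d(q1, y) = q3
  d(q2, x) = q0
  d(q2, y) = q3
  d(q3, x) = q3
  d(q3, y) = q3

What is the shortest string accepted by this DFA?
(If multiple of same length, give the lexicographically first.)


BFS by string length (lex-first path to each state shown):
  len 0: q0<-""
Found accept state at length 0.

"" (empty string)


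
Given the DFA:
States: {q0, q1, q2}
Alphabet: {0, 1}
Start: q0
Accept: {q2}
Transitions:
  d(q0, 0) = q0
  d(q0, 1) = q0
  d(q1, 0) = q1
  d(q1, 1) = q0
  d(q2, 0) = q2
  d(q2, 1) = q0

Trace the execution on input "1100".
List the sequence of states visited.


Input: 1100
d(q0, 1) = q0
d(q0, 1) = q0
d(q0, 0) = q0
d(q0, 0) = q0


q0 -> q0 -> q0 -> q0 -> q0


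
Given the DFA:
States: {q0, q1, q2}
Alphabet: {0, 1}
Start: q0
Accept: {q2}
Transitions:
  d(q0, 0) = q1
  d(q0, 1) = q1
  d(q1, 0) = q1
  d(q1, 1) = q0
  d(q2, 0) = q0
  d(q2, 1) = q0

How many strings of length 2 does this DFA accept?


Enumerating all length-2 strings:
  "00" -> q1 [reject]
  "01" -> q0 [reject]
  "10" -> q1 [reject]
  "11" -> q0 [reject]

0 out of 4


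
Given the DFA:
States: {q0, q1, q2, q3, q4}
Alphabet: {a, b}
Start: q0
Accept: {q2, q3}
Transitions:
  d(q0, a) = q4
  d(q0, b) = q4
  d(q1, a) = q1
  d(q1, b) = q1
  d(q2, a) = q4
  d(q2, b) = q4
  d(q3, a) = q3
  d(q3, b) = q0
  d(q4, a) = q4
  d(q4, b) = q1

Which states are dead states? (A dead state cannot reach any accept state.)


Forward reachability from each state:
  q0 -> reaches {q0, q1, q4}, no accept state (dead)
  q1 -> reaches {q1}, no accept state (dead)
  q2 -> reaches accept state q2 (live)
  q3 -> reaches accept state q3 (live)
  q4 -> reaches {q1, q4}, no accept state (dead)

{q0, q1, q4}


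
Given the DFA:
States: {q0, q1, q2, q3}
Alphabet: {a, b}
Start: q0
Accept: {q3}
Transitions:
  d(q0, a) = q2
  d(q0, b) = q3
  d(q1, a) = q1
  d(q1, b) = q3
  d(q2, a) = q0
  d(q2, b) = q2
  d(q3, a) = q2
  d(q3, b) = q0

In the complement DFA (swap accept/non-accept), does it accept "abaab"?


Trace: q0 -> q2 -> q2 -> q0 -> q2 -> q2
Final: q2
Original accept: {q3}
Complement: q2 is not in original accept

Yes, complement accepts (original rejects)


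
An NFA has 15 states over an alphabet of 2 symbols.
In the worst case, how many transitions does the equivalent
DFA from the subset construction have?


Subset construction: one DFA state per subset of NFA states = 2^15 = 32768 states.
Each DFA state has 2 outgoing transitions: 32768 * 2 = 65536

65536


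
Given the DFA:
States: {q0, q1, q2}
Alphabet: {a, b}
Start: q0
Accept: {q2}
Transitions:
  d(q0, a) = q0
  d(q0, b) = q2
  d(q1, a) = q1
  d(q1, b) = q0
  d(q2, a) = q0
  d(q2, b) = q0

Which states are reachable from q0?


BFS from q0:
  layer 0: {q0}
  layer 1: {q2}

{q0, q2}


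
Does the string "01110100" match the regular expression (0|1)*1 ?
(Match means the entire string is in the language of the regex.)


|string| = 8; first = '0'; last = '0'

No, "01110100" does not match (0|1)*1


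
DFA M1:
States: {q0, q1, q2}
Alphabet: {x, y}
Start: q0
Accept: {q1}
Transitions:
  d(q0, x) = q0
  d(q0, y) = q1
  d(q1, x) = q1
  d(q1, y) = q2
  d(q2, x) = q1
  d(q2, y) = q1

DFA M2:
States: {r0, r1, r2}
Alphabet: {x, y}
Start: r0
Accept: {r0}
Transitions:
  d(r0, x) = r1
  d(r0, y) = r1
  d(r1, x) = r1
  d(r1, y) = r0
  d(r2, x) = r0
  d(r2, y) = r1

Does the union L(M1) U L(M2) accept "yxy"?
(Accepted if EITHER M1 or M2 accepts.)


M1: final=q2 accepted=False
M2: final=r0 accepted=True

Yes, union accepts


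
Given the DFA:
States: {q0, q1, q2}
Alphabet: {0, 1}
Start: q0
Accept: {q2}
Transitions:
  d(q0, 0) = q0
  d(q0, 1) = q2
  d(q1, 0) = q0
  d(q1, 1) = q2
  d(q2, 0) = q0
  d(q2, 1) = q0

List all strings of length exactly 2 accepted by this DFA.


All strings of length 2: 4 total
Accepted: 1

"01"


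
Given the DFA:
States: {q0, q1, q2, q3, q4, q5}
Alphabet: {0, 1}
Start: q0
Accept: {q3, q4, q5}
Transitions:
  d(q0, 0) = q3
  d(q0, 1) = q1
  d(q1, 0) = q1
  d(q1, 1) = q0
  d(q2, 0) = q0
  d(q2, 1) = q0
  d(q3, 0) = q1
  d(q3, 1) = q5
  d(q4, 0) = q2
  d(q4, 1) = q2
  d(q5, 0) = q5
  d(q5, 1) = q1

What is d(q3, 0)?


Looking up transition d(q3, 0)

q1


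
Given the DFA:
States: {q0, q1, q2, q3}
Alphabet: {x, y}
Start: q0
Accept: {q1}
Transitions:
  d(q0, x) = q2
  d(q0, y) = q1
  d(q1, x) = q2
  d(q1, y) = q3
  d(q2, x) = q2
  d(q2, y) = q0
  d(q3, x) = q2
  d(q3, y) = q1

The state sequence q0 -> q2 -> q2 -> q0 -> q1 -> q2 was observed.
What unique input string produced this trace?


Trace back each transition to find the symbol:
  q0 --[x]--> q2
  q2 --[x]--> q2
  q2 --[y]--> q0
  q0 --[y]--> q1
  q1 --[x]--> q2

"xxyyx"


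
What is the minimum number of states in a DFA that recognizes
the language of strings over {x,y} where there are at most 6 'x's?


States: count = 0, 1, ..., 6 (all accepting; 7 states), plus a dead state for count > 6.
Total: 7 + 1 = 8.

8


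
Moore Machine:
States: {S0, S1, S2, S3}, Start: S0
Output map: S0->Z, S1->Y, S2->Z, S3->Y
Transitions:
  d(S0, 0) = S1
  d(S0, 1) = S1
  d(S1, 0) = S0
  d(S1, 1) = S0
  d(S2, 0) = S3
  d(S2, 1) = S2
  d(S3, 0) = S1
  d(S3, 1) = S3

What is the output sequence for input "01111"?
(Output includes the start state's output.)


Start: S0 (output Z)
  --0--> S1 (output Y)
  --1--> S0 (output Z)
  --1--> S1 (output Y)
  --1--> S0 (output Z)
  --1--> S1 (output Y)

"ZYZYZY"


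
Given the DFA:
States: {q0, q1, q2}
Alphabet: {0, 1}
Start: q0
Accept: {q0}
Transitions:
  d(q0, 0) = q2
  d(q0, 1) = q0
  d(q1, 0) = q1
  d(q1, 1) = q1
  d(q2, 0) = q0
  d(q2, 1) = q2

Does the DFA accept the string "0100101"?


Trace: q0 -> q2 -> q2 -> q0 -> q2 -> q2 -> q0 -> q0
Final state: q0
Accept states: {q0}

Yes, accepted (final state q0 is an accept state)


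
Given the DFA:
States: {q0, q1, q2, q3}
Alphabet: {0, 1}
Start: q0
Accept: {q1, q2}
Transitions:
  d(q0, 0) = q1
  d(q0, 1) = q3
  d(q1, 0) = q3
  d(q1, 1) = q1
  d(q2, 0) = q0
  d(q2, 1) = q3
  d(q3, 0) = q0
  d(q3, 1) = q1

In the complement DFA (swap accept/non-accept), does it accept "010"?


Trace: q0 -> q1 -> q1 -> q3
Final: q3
Original accept: {q1, q2}
Complement: q3 is not in original accept

Yes, complement accepts (original rejects)


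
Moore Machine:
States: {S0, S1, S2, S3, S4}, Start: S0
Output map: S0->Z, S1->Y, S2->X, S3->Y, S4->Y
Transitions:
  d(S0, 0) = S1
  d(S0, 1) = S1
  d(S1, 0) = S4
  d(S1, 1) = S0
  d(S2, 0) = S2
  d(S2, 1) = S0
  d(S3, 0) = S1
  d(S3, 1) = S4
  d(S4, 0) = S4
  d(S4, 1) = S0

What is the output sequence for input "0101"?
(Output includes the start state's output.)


Start: S0 (output Z)
  --0--> S1 (output Y)
  --1--> S0 (output Z)
  --0--> S1 (output Y)
  --1--> S0 (output Z)

"ZYZYZ"


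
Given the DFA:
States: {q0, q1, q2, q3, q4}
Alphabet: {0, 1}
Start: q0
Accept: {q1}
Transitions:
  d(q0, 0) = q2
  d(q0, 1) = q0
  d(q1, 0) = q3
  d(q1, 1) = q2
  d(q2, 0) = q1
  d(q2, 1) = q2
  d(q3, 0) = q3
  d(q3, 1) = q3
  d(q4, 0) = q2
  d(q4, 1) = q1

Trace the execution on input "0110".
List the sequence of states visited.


Input: 0110
d(q0, 0) = q2
d(q2, 1) = q2
d(q2, 1) = q2
d(q2, 0) = q1


q0 -> q2 -> q2 -> q2 -> q1


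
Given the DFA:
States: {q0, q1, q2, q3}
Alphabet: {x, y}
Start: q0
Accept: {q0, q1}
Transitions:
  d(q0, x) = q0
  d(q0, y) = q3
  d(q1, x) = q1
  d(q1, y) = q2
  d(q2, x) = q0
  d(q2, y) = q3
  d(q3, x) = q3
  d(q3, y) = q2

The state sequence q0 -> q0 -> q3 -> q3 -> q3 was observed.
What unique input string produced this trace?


Trace back each transition to find the symbol:
  q0 --[x]--> q0
  q0 --[y]--> q3
  q3 --[x]--> q3
  q3 --[x]--> q3

"xyxx"


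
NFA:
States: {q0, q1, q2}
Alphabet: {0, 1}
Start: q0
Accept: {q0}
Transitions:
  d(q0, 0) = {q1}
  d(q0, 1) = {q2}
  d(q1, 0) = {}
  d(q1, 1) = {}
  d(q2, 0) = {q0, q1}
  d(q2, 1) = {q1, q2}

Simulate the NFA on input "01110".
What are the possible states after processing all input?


Start: {q0}
  --0--> {q1}
  --1--> {}
  --1--> {}
  --1--> {}
  --0--> {}

{} (empty set, no valid transitions)


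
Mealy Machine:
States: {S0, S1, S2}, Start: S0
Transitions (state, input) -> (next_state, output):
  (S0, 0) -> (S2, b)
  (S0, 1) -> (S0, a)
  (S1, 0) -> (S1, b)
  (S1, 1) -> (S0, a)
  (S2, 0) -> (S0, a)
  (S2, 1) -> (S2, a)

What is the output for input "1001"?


Step-by-step:
  (S0, 1) -> (S0, a)
  (S0, 0) -> (S2, b)
  (S2, 0) -> (S0, a)
  (S0, 1) -> (S0, a)

"abaa"


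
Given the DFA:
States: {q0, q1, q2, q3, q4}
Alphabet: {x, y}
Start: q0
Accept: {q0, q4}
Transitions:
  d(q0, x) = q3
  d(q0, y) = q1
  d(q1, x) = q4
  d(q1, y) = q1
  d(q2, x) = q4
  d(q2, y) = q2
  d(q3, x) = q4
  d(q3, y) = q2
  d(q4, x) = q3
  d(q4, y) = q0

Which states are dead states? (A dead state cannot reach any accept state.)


Forward reachability from each state:
  q0 -> reaches accept state q0 (live)
  q1 -> reaches accept state q0 (live)
  q2 -> reaches accept state q0 (live)
  q3 -> reaches accept state q0 (live)
  q4 -> reaches accept state q0 (live)

None (all states can reach an accept state)


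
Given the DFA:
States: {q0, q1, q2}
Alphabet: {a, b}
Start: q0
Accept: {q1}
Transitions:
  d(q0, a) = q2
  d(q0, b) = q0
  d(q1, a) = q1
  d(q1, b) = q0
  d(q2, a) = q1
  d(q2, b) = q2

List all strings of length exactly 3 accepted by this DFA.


All strings of length 3: 8 total
Accepted: 3

"aaa", "aba", "baa"


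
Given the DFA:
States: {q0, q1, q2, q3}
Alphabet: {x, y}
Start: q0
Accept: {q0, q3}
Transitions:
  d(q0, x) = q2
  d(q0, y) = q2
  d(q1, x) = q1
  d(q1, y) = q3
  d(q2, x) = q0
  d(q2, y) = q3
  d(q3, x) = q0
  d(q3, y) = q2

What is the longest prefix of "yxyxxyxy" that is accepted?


Run the DFA, marking each prefix where the state is accepting:
  "" -> q0 [accept]
  "y" -> q2 [reject]
  "yx" -> q0 [accept]
  "yxy" -> q2 [reject]
  "yxyx" -> q0 [accept]
  "yxyxx" -> q2 [reject]
  "yxyxxy" -> q3 [accept]
  "yxyxxyx" -> q0 [accept]
  "yxyxxyxy" -> q2 [reject]

"yxyxxyx"


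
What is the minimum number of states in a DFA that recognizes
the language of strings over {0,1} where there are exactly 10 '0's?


States: count = 0, 1, ..., 10 (that's 11 states), plus a dead state for count > 10.
Total: 11 + 1 = 12. Accept = count-10 state.

12


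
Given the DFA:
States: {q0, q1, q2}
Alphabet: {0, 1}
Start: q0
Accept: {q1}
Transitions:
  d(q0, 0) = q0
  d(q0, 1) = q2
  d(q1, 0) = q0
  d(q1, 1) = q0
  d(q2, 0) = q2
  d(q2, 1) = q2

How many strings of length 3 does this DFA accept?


Enumerating all length-3 strings:
  "000" -> q0 [reject]
  "001" -> q2 [reject]
  "010" -> q2 [reject]
  "011" -> q2 [reject]
  "100" -> q2 [reject]
  "101" -> q2 [reject]
  "110" -> q2 [reject]
  "111" -> q2 [reject]

0 out of 8
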